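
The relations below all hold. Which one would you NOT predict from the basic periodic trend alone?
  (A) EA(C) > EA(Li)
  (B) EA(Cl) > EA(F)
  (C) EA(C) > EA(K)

The general trend: electron affinity increases across a period and decreases down a group.
(A) C (period 2, group 14) vs Li (period 2, group 1): the stated order agrees with the simple trend.
(B) Cl (period 3, group 17) vs F (period 2, group 17): the stated order contradicts the simple trend.
(C) C (period 2, group 14) vs K (period 4, group 1): the stated order agrees with the simple trend.
The exception is (B): F's small 2p subshell makes the incoming electron feel strong e⁻–e⁻ repulsion, so Cl actually releases more energy on gaining an electron.

(B)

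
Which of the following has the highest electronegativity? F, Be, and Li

F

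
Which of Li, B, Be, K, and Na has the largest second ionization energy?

Li

The second ionization energy removes an electron from the +1 ion. For each element: Li⁺ is the bare [He] core; B⁺ still has 2 valence electrons; Be⁺ still has 1 valence electron; K⁺ is the bare [Ar] core; Na⁺ is the bare [Ne] core.
Core electrons are held far more tightly than valence electrons, so K, Na and Li top the IE_2 order.
Valence configurations: B⁺ [He]2s², Be⁺ [He]2s¹.
Approximate IE_2 values (kJ/mol): Li 7298, B 2427, Be 1757, K 3052, Na 4562.
Hence IE_2: Be < B < K < Na < Li.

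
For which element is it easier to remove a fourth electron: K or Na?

K

IE_4 is the cost of taking one more electron from the +3 cation: K³⁺ is already 2 electrons into the core; Na³⁺ is already 2 electrons into the core.
All of these are removing an electron from a noble-gas core or deeper; the smaller core (lower principal quantum number) is held far more tightly, and within a period the higher nuclear charge binds the same core more tightly.
Tabulated IE_4 (kJ/mol): K 5877, Na 9543.
Hence IE_4: K < Na.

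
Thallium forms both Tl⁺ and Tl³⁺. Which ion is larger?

Tl⁺

Both ions have Z = 81 protons, but Tl³⁺ has lost more electrons, so its remaining electrons feel a larger effective nuclear charge per electron and are pulled in more tightly.
Higher positive charge → smaller ion, so Tl⁺ > Tl³⁺.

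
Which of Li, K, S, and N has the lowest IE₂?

S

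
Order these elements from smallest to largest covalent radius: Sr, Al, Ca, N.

N < Al < Ca < Sr

Radius decreases left→right (rising Z_eff, same n) and increases top→bottom (higher n).
Here both period and group differ, so the two effects have to be weighed against each other.
Al > N: relative to N, both the across-period and down-group shifts push Al's atomic radius up.
Ca > Al: relative to Al, both the across-period and down-group shifts push Ca's atomic radius up.
Sr > Ca: they share group 2; the group trend gives Sr the larger value.
Tabulated atomic radius (pm): N 71, Al 126, Ca 171, Sr 185.
So from smallest to largest: N < Al < Ca < Sr.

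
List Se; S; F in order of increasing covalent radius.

Across a period the added protons contract the valence shell; down a group each new principal shell makes the atom larger.
Neither a single period nor a single group — weigh both effects.
S > F: both effects reinforce here, so S is clearly the larger of the two.
Se > S: Se sits below S in group 16, so the down-group effect alone puts Se larger.
Approximate values (pm): F 64, S 103, Se 116.
So from smallest to largest: F < S < Se.

F, S, Se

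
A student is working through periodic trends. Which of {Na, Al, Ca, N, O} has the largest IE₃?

Na

After 2 electrons have been removed, what remains? Na²⁺ is already 1 electron into the core; Al²⁺ still has 1 valence electron; Ca²⁺ is the bare [Ar] core; N²⁺ still has 3 valence electrons; O²⁺ still has 4 valence electrons.
Usually core removal costs more than valence removal, but here the competition is close: a tightly held n=2 valence electron can cost more to remove than an n=3 core electron, so the actual values have to decide it.
Valence configurations: Al²⁺ [Ne]3s¹, N²⁺ [He]2s²2p¹, O²⁺ [He]2s²2p².
Tabulated IE_3 (kJ/mol): Na 6910, Al 2745, Ca 4912, N 4578, O 5300.
Hence IE_3: Al < N < Ca < O < Na.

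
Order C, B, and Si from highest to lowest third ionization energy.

C > B > Si

Consider each +2 ion: C²⁺ still has 2 valence electrons; B²⁺ still has 1 valence electron; Si²⁺ still has 2 valence electrons.
All are still removing valence electrons, so compare the +2 ions as you would atoms: IE_3 generally rises across a period (higher Z_eff) and falls down a group (larger shell), subject to the usual subshell exceptions.
Valence configurations: C²⁺ [He]2s², B²⁺ [He]2s¹, Si²⁺ [Ne]3s².
Tabulated IE_3 (kJ/mol): C 4620, B 3660, Si 3232.
Putting it together, IE_3: Si < B < C.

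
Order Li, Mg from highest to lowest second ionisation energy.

Consider each +1 ion: Li⁺ is the bare [He] core; Mg⁺ still has 1 valence electron.
Breaking into a closed-shell core is much more expensive than removing a leftover valence electron — Li has the largest IE_2 here.
Approximate IE_2 values (kJ/mol): Li 7298, Mg 1451.
So the second ionization energies run Mg < Li.

Li, Mg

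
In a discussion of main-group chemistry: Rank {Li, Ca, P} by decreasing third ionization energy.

IE_3 is the cost of taking one more electron from the +2 cation: Li²⁺ is already 1 electron into the core; Ca²⁺ is the bare [Ar] core; P²⁺ still has 3 valence electrons.
Breaking into a closed-shell core is much more expensive than removing a leftover valence electron — Ca and Li have the largest IE_3 here.
The numbers (kJ/mol): Li 11815, Ca 4912, P 2914.
So the third ionization energies run P < Ca < Li.

Li, Ca, P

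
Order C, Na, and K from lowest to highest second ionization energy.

Consider each +1 ion: C⁺ still has 3 valence electrons; Na⁺ is the bare [Ne] core; K⁺ is the bare [Ar] core.
Core electrons are held far more tightly than valence electrons, so K and Na top the IE_2 order.
The numbers (kJ/mol): C 2353, Na 4562, K 3052.
Putting it together, IE_2: C < K < Na.

C, K, Na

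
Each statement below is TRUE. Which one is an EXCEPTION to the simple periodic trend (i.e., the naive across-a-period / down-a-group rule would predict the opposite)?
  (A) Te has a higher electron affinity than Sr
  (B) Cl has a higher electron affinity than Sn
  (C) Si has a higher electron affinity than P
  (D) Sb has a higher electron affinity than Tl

The general trend: electron affinity increases across a period and decreases down a group.
(A) Te (period 5, group 16) vs Sr (period 5, group 2): the stated order agrees with the simple trend.
(B) Cl (period 3, group 17) vs Sn (period 5, group 14): the stated order agrees with the simple trend.
(C) Si (period 3, group 14) vs P (period 3, group 15): the stated order contradicts the simple trend.
(D) Sb (period 5, group 15) vs Tl (period 6, group 13): the stated order agrees with the simple trend.
The exception is (C): adding an electron to P's half-filled 3p³ is unfavourable, so Si (3p²) has the more exothermic EA.

(C)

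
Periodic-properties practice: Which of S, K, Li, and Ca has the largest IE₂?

Consider each +1 ion: S⁺ still has 5 valence electrons; K⁺ is the bare [Ar] core; Li⁺ is the bare [He] core; Ca⁺ still has 1 valence electron.
Pulling an electron out of a noble-gas core costs far more than removing a remaining valence electron, so K and Li sit at the high end of IE_2.
Valence configurations: S⁺ [Ne]3s²3p³, Ca⁺ [Ar]4s¹.
Tabulated IE_2 (kJ/mol): S 2252, K 3052, Li 7298, Ca 1145.
Overall IE_2 order: Ca < S < K < Li.

Li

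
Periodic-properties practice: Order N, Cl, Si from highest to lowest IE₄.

IE_4 is the cost of taking one more electron from the +3 cation: N³⁺ still has 2 valence electrons; Cl³⁺ still has 4 valence electrons; Si³⁺ still has 1 valence electron.
All are still removing valence electrons, so compare the +3 ions as you would atoms: IE_4 generally rises across a period (higher Z_eff) and falls down a group (larger shell), subject to the usual subshell exceptions.
Valence configurations: N³⁺ [He]2s², Cl³⁺ [Ne]3s²3p², Si³⁺ [Ne]3s¹.
The numbers (kJ/mol): N 7475, Cl 5159, Si 4356.
Hence IE_4: Si < Cl < N.

N > Cl > Si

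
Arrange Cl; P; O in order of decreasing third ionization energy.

After 2 electrons have been removed, what remains? Cl²⁺ still has 5 valence electrons; P²⁺ still has 3 valence electrons; O²⁺ still has 4 valence electrons.
All are still removing valence electrons, so compare the +2 ions as you would atoms: IE_3 generally rises across a period (higher Z_eff) and falls down a group (larger shell), subject to the usual subshell exceptions.
Valence configurations: Cl²⁺ [Ne]3s²3p³, P²⁺ [Ne]3s²3p¹, O²⁺ [He]2s²2p².
The numbers (kJ/mol): Cl 3822, P 2914, O 5300.
Putting it together, IE_3: P < Cl < O.

O, Cl, P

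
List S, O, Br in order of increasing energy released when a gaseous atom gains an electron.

O < S < Br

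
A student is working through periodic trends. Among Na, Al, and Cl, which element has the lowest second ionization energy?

Al

IE_2 is the cost of taking one more electron from the +1 cation: Na⁺ is the bare [Ne] core; Al⁺ still has 2 valence electrons; Cl⁺ still has 6 valence electrons.
Pulling an electron out of a noble-gas core costs far more than removing a remaining valence electron, so Na sits at the high end of IE_2.
Valence configurations: Al⁺ [Ne]3s², Cl⁺ [Ne]3s²3p⁴.
The numbers (kJ/mol): Na 4562, Al 1817, Cl 2298.
So the second ionization energies run Al < Cl < Na.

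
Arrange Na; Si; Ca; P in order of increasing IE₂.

The second ionization energy removes an electron from the +1 ion. For each element: Na⁺ is the bare [Ne] core; Si⁺ still has 3 valence electrons; Ca⁺ still has 1 valence electron; P⁺ still has 4 valence electrons.
Core electrons are held far more tightly than valence electrons, so Na tops the IE_2 order.
Valence configurations: Si⁺ [Ne]3s²3p¹, Ca⁺ [Ar]4s¹, P⁺ [Ne]3s²3p².
Approximate IE_2 values (kJ/mol): Na 4562, Si 1577, Ca 1145, P 1907.
So the second ionization energies run Ca < Si < P < Na.

Ca, Si, P, Na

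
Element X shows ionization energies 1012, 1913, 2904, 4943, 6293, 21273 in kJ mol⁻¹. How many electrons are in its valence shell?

5

Look for the largest jump between consecutive ionization energies: IE6/IE5 ≈ 3.4, far larger than any earlier ratio.
That jump marks the point where a core electron is being removed. So the atom has 5 valence electrons.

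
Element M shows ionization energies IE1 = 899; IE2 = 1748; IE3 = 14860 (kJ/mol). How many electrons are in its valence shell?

2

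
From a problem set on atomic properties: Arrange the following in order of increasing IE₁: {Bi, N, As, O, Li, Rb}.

Rb < Li < Bi < As < O < N

IE₁ increases left→right with effective nuclear charge and decreases top→bottom as the valence shell moves farther out.
These span different periods and groups, so the two trends combine.
Li > Rb: Li sits above Rb in group 1, so the down-group effect alone puts Li higher.
Bi > Li: period and group pull opposite ways; the across-period shift dominates (703 vs 520 kJ/mol).
As > Bi: As sits above Bi in group 15, so the down-group effect alone puts As higher.
O > As: relative to As, both the across-period and down-group shifts push O's first ionization energy up.
N > O: this pair runs against the simple trend — see the exception note.
Note the exception: N has a higher first ionization energy than O, contrary to the simple trend — pairing an electron in O's 2p⁴ costs repulsion energy, so O ionizes more easily than half-filled N (2p³).
Tabulated first ionization energy (kJ/mol): Li 520, N 1402, O 1314, As 947, Rb 403, Bi 703.
So from lowest to highest: Rb < Li < Bi < As < O < N.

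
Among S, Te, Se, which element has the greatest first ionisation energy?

S is in period 3, group 16; Se is in period 4, group 16; Te is in period 5, group 16.
First ionization energy rises across a period (greater Z_eff holds electrons more tightly) and falls down a group (valence electrons are farther from the nucleus).
All are in group 16, so first ionization energy increases up the group.
The greatest first ionisation energy among these belongs to S.

S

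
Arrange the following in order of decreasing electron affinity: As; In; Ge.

Ge > As > In

Adding an electron releases more energy for atoms nearer the top right (short of the noble gases).
Neither a single period nor a single group — weigh both effects.
As > In: both effects reinforce here, so As is clearly the higher of the two.
Ge > As: this pair runs against the simple trend — see the exception note.
Note the exception: Ge has a higher electron affinity than As, contrary to the simple trend — adding an electron to As's half-filled 4p³ is unfavourable, so Ge (4p²) has the more exothermic EA.
For reference (kJ/mol): Ge 119, As 78, In 29.
So from highest to lowest: Ge > As > In.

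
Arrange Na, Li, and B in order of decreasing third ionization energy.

Consider each +2 ion: Na²⁺ is already 1 electron into the core; Li²⁺ is already 1 electron into the core; B²⁺ still has 1 valence electron.
Pulling an electron out of a noble-gas core costs far more than removing a remaining valence electron, so Na and Li sit at the high end of IE_3.
Tabulated IE_3 (kJ/mol): Na 6910, Li 11815, B 3660.
Hence IE_3: B < Na < Li.

Li, Na, B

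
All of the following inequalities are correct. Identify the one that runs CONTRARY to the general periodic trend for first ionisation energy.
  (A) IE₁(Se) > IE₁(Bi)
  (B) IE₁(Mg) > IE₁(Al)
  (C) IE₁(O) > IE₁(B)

(B)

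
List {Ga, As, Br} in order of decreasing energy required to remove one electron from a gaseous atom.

Br > As > Ga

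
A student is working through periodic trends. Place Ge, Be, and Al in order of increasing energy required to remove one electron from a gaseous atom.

Be is in period 2, group 2; Al is in period 3, group 13; Ge is in period 4, group 14.
First ionization energy rises across a period (greater Z_eff holds electrons more tightly) and falls down a group (valence electrons are farther from the nucleus).
A diagonal step moves right (one effect) and down (the opposite effect) at once.
Ge > Al: the two effects oppose for this pair; the across-period effect wins (762 vs 578 kJ/mol).
Be > Ge: the two effects oppose for this pair; the down-group effect wins (900 vs 762 kJ/mol).
Tabulated first ionization energy (kJ/mol): Be 900, Al 578, Ge 762.
So from lowest to highest: Al < Ge < Be.

Al < Ge < Be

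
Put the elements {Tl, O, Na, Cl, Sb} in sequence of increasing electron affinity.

Tl < Na < Sb < O < Cl

Atoms with high Z_eff and room in the valence shell (especially the halogens) have the most exothermic electron affinities.
These span different periods and groups, so the two trends combine.
Na > Tl: the two effects oppose for this pair; the down-group effect wins (53 vs 19 kJ/mol).
Sb > Na: the two effects oppose for this pair; the across-period effect wins (103 vs 53 kJ/mol).
O > Sb: both effects reinforce here, so O is clearly the higher of the two.
Cl > O: the two effects oppose for this pair; the across-period effect wins (349 vs 141 kJ/mol).
For reference (kJ/mol): O 141, Na 53, Cl 349, Sb 103, Tl 19.
So from lowest to highest: Tl < Na < Sb < O < Cl.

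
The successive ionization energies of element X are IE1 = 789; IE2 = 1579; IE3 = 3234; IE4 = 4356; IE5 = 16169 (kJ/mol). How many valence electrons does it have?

Look for the largest jump between consecutive ionization energies: IE5/IE4 ≈ 3.7, far larger than any earlier ratio.
That jump marks the point where a core electron is being removed. So the atom has 4 valence electrons.

4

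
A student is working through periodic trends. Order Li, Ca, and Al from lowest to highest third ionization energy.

After 2 electrons have been removed, what remains? Li²⁺ is already 1 electron into the core; Ca²⁺ is the bare [Ar] core; Al²⁺ still has 1 valence electron.
Breaking into a closed-shell core is much more expensive than removing a leftover valence electron — Ca and Li have the largest IE_3 here.
The numbers (kJ/mol): Li 11815, Ca 4912, Al 2745.
So the third ionization energies run Al < Ca < Li.

Al < Ca < Li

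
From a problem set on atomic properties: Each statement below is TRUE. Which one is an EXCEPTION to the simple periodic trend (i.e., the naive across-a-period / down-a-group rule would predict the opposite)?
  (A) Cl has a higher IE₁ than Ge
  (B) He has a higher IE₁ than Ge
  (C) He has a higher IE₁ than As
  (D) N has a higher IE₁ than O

The general trend: IE₁ increases across a period and decreases down a group.
(A) Cl (period 3, group 17) vs Ge (period 4, group 14): the stated order agrees with the simple trend.
(B) He (period 1, group 18) vs Ge (period 4, group 14): the stated order agrees with the simple trend.
(C) He (period 1, group 18) vs As (period 4, group 15): the stated order agrees with the simple trend.
(D) N (period 2, group 15) vs O (period 2, group 16): the stated order contradicts the simple trend.
The exception is (D): pairing an electron in O's 2p⁴ costs repulsion energy, so O ionizes more easily than half-filled N (2p³).

(D)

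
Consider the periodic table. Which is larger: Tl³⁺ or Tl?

Tl

Forming Tl³⁺ removes 3 electrons from Tl. Fewer electrons for the same nuclear charge means less shielding and a higher Z_eff on the remaining electrons, and for main-group metals the entire outer shell is lost.
A cation is smaller than its parent atom: Tl³⁺ < Tl.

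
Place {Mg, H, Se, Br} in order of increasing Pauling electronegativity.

Mg < H < Se < Br

H is in period 1, group 1; Mg is in period 3, group 2; Se is in period 4, group 16; Br is in period 4, group 17.
Atoms toward the upper right of the periodic table pull bonding electrons most strongly.
Neither a single period nor a single group — weigh both effects.
H > Mg: the two effects oppose for this pair; the down-group effect wins (2.20 vs 1.31).
Se > H: the two effects oppose for this pair; the across-period effect wins (2.55 vs 2.20).
Br > Se: Br lies to the right of Se in period 4, so the across-period effect alone puts Br higher.
For reference (Pauling): H 2.20, Mg 1.31, Se 2.55, Br 2.96.
So from lowest to highest: Mg < H < Se < Br.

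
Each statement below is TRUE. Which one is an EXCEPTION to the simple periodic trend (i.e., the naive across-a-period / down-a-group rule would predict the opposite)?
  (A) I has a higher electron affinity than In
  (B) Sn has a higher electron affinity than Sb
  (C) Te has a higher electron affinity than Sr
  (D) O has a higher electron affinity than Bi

(B)

The general trend: electron affinity increases across a period and decreases down a group.
(A) I (period 5, group 17) vs In (period 5, group 13): the stated order agrees with the simple trend.
(B) Sn (period 5, group 14) vs Sb (period 5, group 15): the stated order contradicts the simple trend.
(C) Te (period 5, group 16) vs Sr (period 5, group 2): the stated order agrees with the simple trend.
(D) O (period 2, group 16) vs Bi (period 6, group 15): the stated order agrees with the simple trend.
The exception is (B): adding an electron to Sb's half-filled 5p³ is unfavourable, so Sn has the more exothermic EA.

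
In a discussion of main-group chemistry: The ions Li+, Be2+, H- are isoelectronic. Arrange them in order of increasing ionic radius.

Be2+, Li+, H-

All of these have 2 electrons, so size is governed by nuclear charge alone: the more protons, the stronger the pull on the same electron cloud, and the smaller the ion.
Nuclear charges: Be2+ (Z=4), Li+ (Z=3), H- (Z=1).
Smallest to largest: Be2+ < Li+ < H-.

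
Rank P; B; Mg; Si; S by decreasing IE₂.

B > S > P > Si > Mg

IE_2 is the cost of taking one more electron from the +1 cation: P⁺ still has 4 valence electrons; B⁺ still has 2 valence electrons; Mg⁺ still has 1 valence electron; Si⁺ still has 3 valence electrons; S⁺ still has 5 valence electrons.
All are still removing valence electrons, so compare the +1 ions as you would atoms: IE_2 generally rises across a period (higher Z_eff) and falls down a group (larger shell), subject to the usual subshell exceptions.
Valence configurations: P⁺ [Ne]3s²3p², B⁺ [He]2s², Mg⁺ [Ne]3s¹, Si⁺ [Ne]3s²3p¹, S⁺ [Ne]3s²3p³.
The numbers (kJ/mol): P 1907, B 2427, Mg 1451, Si 1577, S 2252.
Hence IE_2: Mg < Si < P < S < B.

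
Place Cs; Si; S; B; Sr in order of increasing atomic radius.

Across a period the added protons contract the valence shell; down a group each new principal shell makes the atom larger.
Here both period and group differ, so the two effects have to be weighed against each other.
S > B: the two effects oppose for this pair; the down-group effect wins (103 vs 85 pm).
Si > S: Si lies to the left of S in period 3, so the across-period effect alone puts Si larger.
Sr > Si: both effects reinforce here, so Sr is clearly the larger of the two.
Cs > Sr: relative to Sr, both the across-period and down-group shifts push Cs's atomic radius up.
For reference (pm): B 85, Si 116, S 103, Sr 185, Cs 232.
So from smallest to largest: B < S < Si < Sr < Cs.

B < S < Si < Sr < Cs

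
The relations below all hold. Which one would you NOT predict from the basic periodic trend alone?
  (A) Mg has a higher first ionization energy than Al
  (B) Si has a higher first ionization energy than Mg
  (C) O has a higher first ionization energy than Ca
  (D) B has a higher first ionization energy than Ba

(A)

The general trend: first ionization energy increases across a period and decreases down a group.
(A) Mg (period 3, group 2) vs Al (period 3, group 13): the stated order contradicts the simple trend.
(B) Si (period 3, group 14) vs Mg (period 3, group 2): the stated order agrees with the simple trend.
(C) O (period 2, group 16) vs Ca (period 4, group 2): the stated order agrees with the simple trend.
(D) B (period 2, group 13) vs Ba (period 6, group 2): the stated order agrees with the simple trend.
The exception is (A): Al's single 3p electron is easier to remove than one from Mg's filled 3s².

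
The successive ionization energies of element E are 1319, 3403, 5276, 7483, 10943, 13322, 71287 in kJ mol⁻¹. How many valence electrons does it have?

6

Look for the largest jump between consecutive ionization energies: IE7/IE6 ≈ 5.4, far larger than any earlier ratio.
That jump marks the point where a core electron is being removed. So the atom has 6 valence electrons.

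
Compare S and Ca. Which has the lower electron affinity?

Ca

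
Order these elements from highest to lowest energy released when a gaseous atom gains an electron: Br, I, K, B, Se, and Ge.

Br > I > Se > Ge > K > B

Electron affinity generally becomes more exothermic across a period toward the halogens and less exothermic down a group.
Here both period and group differ, so the two effects have to be weighed against each other.
K > B: this pair runs against the simple trend — see the exception note.
Ge > K: both are in period 4; the period trend gives Ge the larger value.
Se > Ge: both are in period 4; the period trend gives Se the larger value.
I > Se: period and group pull opposite ways; the across-period shift dominates (295 vs 195 kJ/mol).
Br > I: they share group 17; the group trend gives Br the larger value.
Note the exception: K has a higher electron affinity than B, contrary to the simple trend — B's ns²np¹ configuration gives only a small electron affinity — the sparsely filled np subshell binds an added electron weakly.
For reference (kJ/mol): B 27, K 48, Ge 119, Se 195, Br 325, I 295.
So from highest to lowest: Br > I > Se > Ge > K > B.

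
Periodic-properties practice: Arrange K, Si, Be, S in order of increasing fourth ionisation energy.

Si < S < K < Be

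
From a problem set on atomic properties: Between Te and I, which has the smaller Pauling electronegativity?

Te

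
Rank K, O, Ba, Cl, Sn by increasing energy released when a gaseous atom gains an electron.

Ba, K, Sn, O, Cl

O is in period 2, group 16; Cl is in period 3, group 17; K is in period 4, group 1; Sn is in period 5, group 14; Ba is in period 6, group 2.
EA tends to increase across a period and decrease down a group, though the pattern is less regular than for IE or radius.
Neither a single period nor a single group — weigh both effects.
K > Ba: the two effects oppose for this pair; the down-group effect wins (48 vs 14 kJ/mol).
Sn > K: period and group pull opposite ways; the across-period shift dominates (107 vs 48 kJ/mol).
O > Sn: relative to Sn, both the across-period and down-group shifts push O's electron affinity up.
Cl > O: period and group pull opposite ways; the across-period shift dominates (349 vs 141 kJ/mol).
For reference (kJ/mol): O 141, Cl 349, K 48, Sn 107, Ba 14.
So from lowest to highest: Ba < K < Sn < O < Cl.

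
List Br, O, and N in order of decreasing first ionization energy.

N > O > Br

N is in period 2, group 15; O is in period 2, group 16; Br is in period 4, group 17.
Removing the outermost electron gets harder across a period and easier down a group.
These span different periods and groups, so the two trends combine.
O > Br: period and group pull opposite ways; the down-group shift dominates (1314 vs 1140 kJ/mol).
N > O: this pair runs against the simple trend — see the exception note.
Note the exception: N has a higher first ionization energy than O, contrary to the simple trend — pairing an electron in O's 2p⁴ costs repulsion energy, so O ionizes more easily than half-filled N (2p³).
Approximate values (kJ/mol): N 1402, O 1314, Br 1140.
So from highest to lowest: N > O > Br.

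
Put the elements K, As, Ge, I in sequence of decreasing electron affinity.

I > Ge > As > K

K is in period 4, group 1; Ge is in period 4, group 14; As is in period 4, group 15; I is in period 5, group 17.
Atoms with high Z_eff and room in the valence shell (especially the halogens) have the most exothermic electron affinities.
These span different periods and groups, so the two trends combine.
As > K: As lies to the right of K in period 4, so the across-period effect alone puts As higher.
Ge > As: this pair runs against the simple trend — see the exception note.
I > Ge: the two effects oppose for this pair; the across-period effect wins (295 vs 119 kJ/mol).
Note the exception: Ge has a higher electron affinity than As, contrary to the simple trend — adding an electron to As's half-filled 4p³ is unfavourable, so Ge (4p²) has the more exothermic EA.
Tabulated electron affinity (kJ/mol): K 48, Ge 119, As 78, I 295.
So from highest to lowest: I > Ge > As > K.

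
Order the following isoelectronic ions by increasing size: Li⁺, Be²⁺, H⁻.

Be²⁺ < Li⁺ < H⁻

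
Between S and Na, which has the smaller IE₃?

IE_3 is the cost of taking one more electron from the +2 cation: S²⁺ still has 4 valence electrons; Na²⁺ is already 1 electron into the core.
Core electrons are held far more tightly than valence electrons, so Na tops the IE_3 order.
Approximate IE_3 values (kJ/mol): S 3357, Na 6910.
So the third ionization energies run S < Na.

S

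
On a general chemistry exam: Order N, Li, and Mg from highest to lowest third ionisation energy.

Consider each +2 ion: N²⁺ still has 3 valence electrons; Li²⁺ is already 1 electron into the core; Mg²⁺ is the bare [Ne] core.
Core electrons are held far more tightly than valence electrons, so Mg and Li top the IE_3 order.
Tabulated IE_3 (kJ/mol): N 4578, Li 11815, Mg 7733.
Putting it together, IE_3: N < Mg < Li.

Li, Mg, N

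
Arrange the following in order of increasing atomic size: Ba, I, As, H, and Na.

H is in period 1, group 1; Na is in period 3, group 1; As is in period 4, group 15; I is in period 5, group 17; Ba is in period 6, group 2.
Moving right in a period, electrons are added to the same shell under a stronger nuclear pull, so atoms get smaller; moving down, a new shell is opened and atoms get larger.
These span different periods and groups, so the two trends combine.
As > H: period and group pull opposite ways; the down-group shift dominates (121 vs 32 pm).
I > As: the two effects oppose for this pair; the down-group effect wins (133 vs 121 pm).
Na > I: the two effects oppose for this pair; the across-period effect wins (155 vs 133 pm).
Ba > Na: the two effects oppose for this pair; the down-group effect wins (196 vs 155 pm).
Approximate values (pm): H 32, Na 155, As 121, I 133, Ba 196.
So from smallest to largest: H < As < I < Na < Ba.

H < As < I < Na < Ba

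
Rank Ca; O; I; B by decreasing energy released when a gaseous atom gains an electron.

B is in period 2, group 13; O is in period 2, group 16; Ca is in period 4, group 2; I is in period 5, group 17.
Electron affinity generally becomes more exothermic across a period toward the halogens and less exothermic down a group.
Here both period and group differ, so the two effects have to be weighed against each other.
B > Ca: both effects reinforce here, so B is clearly the higher of the two.
O > B: O lies to the right of B in period 2, so the across-period effect alone puts O higher.
I > O: the two effects oppose for this pair; the across-period effect wins (295 vs 141 kJ/mol).
Approximate values (kJ/mol): B 27, O 141, Ca 2, I 295.
So from highest to lowest: I > O > B > Ca.

I > O > B > Ca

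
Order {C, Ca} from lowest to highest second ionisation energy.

IE_2 is the cost of taking one more electron from the +1 cation: C⁺ still has 3 valence electrons; Ca⁺ still has 1 valence electron.
All are still removing valence electrons, so compare the +1 ions as you would atoms: IE_2 generally rises across a period (higher Z_eff) and falls down a group (larger shell), subject to the usual subshell exceptions.
Valence configurations: C⁺ [He]2s²2p¹, Ca⁺ [Ar]4s¹.
The numbers (kJ/mol): C 2353, Ca 1145.
Overall IE_2 order: Ca < C.

Ca < C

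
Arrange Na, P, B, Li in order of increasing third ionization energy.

After 2 electrons have been removed, what remains? Na²⁺ is already 1 electron into the core; P²⁺ still has 3 valence electrons; B²⁺ still has 1 valence electron; Li²⁺ is already 1 electron into the core.
Pulling an electron out of a noble-gas core costs far more than removing a remaining valence electron, so Na and Li sit at the high end of IE_3.
Valence configurations: P²⁺ [Ne]3s²3p¹, B²⁺ [He]2s¹.
The numbers (kJ/mol): Na 6910, P 2914, B 3660, Li 11815.
Putting it together, IE_3: P < B < Na < Li.

P < B < Na < Li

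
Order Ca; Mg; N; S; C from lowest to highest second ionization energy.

IE_2 is the cost of taking one more electron from the +1 cation: Ca⁺ still has 1 valence electron; Mg⁺ still has 1 valence electron; N⁺ still has 4 valence electrons; S⁺ still has 5 valence electrons; C⁺ still has 3 valence electrons.
All are still removing valence electrons, so compare the +1 ions as you would atoms: IE_2 generally rises across a period (higher Z_eff) and falls down a group (larger shell), subject to the usual subshell exceptions.
Valence configurations: Ca⁺ [Ar]4s¹, Mg⁺ [Ne]3s¹, N⁺ [He]2s²2p², S⁺ [Ne]3s²3p³, C⁺ [He]2s²2p¹.
Approximate IE_2 values (kJ/mol): Ca 1145, Mg 1451, N 2856, S 2252, C 2353.
Hence IE_2: Ca < Mg < S < C < N.

Ca < Mg < S < C < N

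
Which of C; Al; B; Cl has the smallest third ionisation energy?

After 2 electrons have been removed, what remains? C²⁺ still has 2 valence electrons; Al²⁺ still has 1 valence electron; B²⁺ still has 1 valence electron; Cl²⁺ still has 5 valence electrons.
All are still removing valence electrons, so compare the +2 ions as you would atoms: IE_3 generally rises across a period (higher Z_eff) and falls down a group (larger shell), subject to the usual subshell exceptions.
Valence configurations: C²⁺ [He]2s², Al²⁺ [Ne]3s¹, B²⁺ [He]2s¹, Cl²⁺ [Ne]3s²3p³.
Tabulated IE_3 (kJ/mol): C 4620, Al 2745, B 3660, Cl 3822.
Hence IE_3: Al < B < Cl < C.

Al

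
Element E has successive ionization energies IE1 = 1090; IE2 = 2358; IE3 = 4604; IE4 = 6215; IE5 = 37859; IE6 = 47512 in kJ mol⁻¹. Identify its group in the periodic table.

Group 14

Look for the largest jump between consecutive ionization energies: IE5/IE4 ≈ 6.1, far larger than any earlier ratio.
That jump marks the point where a core electron is being removed. So the atom has 4 valence electrons.
A main-group element with 4 valence electrons is in group 14.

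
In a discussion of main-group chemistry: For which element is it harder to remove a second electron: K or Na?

Na

Consider each +1 ion: K⁺ is the bare [Ar] core; Na⁺ is the bare [Ne] core.
All of these are removing an electron from a noble-gas core or deeper; the smaller core (lower principal quantum number) is held far more tightly, and within a period the higher nuclear charge binds the same core more tightly.
The numbers (kJ/mol): K 3052, Na 4562.
Putting it together, IE_2: K < Na.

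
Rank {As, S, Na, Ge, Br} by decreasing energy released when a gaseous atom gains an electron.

Br, S, Ge, As, Na

Electron affinity generally becomes more exothermic across a period toward the halogens and less exothermic down a group.
Here both period and group differ, so the two effects have to be weighed against each other.
As > Na: the two effects oppose for this pair; the across-period effect wins (78 vs 53 kJ/mol).
Ge > As: this pair runs against the simple trend — see the exception note.
S > Ge: both effects reinforce here, so S is clearly the higher of the two.
Br > S: the two effects oppose for this pair; the across-period effect wins (325 vs 200 kJ/mol).
Note the exception: Ge has a higher electron affinity than As, contrary to the simple trend — adding an electron to As's half-filled 4p³ is unfavourable, so Ge (4p²) has the more exothermic EA.
For reference (kJ/mol): Na 53, S 200, Ge 119, As 78, Br 325.
So from highest to lowest: Br > S > Ge > As > Na.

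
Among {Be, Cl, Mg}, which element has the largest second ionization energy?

Cl

Consider each +1 ion: Be⁺ still has 1 valence electron; Cl⁺ still has 6 valence electrons; Mg⁺ still has 1 valence electron.
All are still removing valence electrons, so compare the +1 ions as you would atoms: IE_2 generally rises across a period (higher Z_eff) and falls down a group (larger shell), subject to the usual subshell exceptions.
Valence configurations: Be⁺ [He]2s¹, Cl⁺ [Ne]3s²3p⁴, Mg⁺ [Ne]3s¹.
The numbers (kJ/mol): Be 1757, Cl 2298, Mg 1451.
Overall IE_2 order: Mg < Be < Cl.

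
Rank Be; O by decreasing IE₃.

IE_3 is the cost of taking one more electron from the +2 cation: Be²⁺ is the bare [He] core; O²⁺ still has 4 valence electrons.
Core electrons are held far more tightly than valence electrons, so Be tops the IE_3 order.
The numbers (kJ/mol): Be 14849, O 5300.
Putting it together, IE_3: O < Be.

Be > O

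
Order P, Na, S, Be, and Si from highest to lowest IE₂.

Na > S > P > Be > Si

After 1 electron has been removed, what remains? P⁺ still has 4 valence electrons; Na⁺ is the bare [Ne] core; S⁺ still has 5 valence electrons; Be⁺ still has 1 valence electron; Si⁺ still has 3 valence electrons.
Breaking into a closed-shell core is much more expensive than removing a leftover valence electron — Na has the largest IE_2 here.
Valence configurations: P⁺ [Ne]3s²3p², S⁺ [Ne]3s²3p³, Be⁺ [He]2s¹, Si⁺ [Ne]3s²3p¹.
The numbers (kJ/mol): P 1907, Na 4562, S 2252, Be 1757, Si 1577.
So the second ionization energies run Si < Be < P < S < Na.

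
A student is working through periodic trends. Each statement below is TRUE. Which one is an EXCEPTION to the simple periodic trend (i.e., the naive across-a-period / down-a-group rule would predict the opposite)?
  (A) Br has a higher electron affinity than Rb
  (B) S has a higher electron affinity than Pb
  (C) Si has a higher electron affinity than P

(C)

The general trend: electron affinity increases across a period and decreases down a group.
(A) Br (period 4, group 17) vs Rb (period 5, group 1): the stated order agrees with the simple trend.
(B) S (period 3, group 16) vs Pb (period 6, group 14): the stated order agrees with the simple trend.
(C) Si (period 3, group 14) vs P (period 3, group 15): the stated order contradicts the simple trend.
The exception is (C): adding an electron to P's half-filled 3p³ is unfavourable, so Si (3p²) has the more exothermic EA.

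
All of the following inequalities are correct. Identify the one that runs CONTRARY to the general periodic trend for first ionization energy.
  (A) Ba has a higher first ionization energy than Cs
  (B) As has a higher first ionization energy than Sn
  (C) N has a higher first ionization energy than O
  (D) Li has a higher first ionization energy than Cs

(C)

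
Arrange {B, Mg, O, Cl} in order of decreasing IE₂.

O > B > Cl > Mg

After 1 electron has been removed, what remains? B⁺ still has 2 valence electrons; Mg⁺ still has 1 valence electron; O⁺ still has 5 valence electrons; Cl⁺ still has 6 valence electrons.
All are still removing valence electrons, so compare the +1 ions as you would atoms: IE_2 generally rises across a period (higher Z_eff) and falls down a group (larger shell), subject to the usual subshell exceptions.
Valence configurations: B⁺ [He]2s², Mg⁺ [Ne]3s¹, O⁺ [He]2s²2p³, Cl⁺ [Ne]3s²3p⁴.
The numbers (kJ/mol): B 2427, Mg 1451, O 3388, Cl 2298.
Hence IE_2: Mg < Cl < B < O.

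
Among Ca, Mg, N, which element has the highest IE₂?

After 1 electron has been removed, what remains? Ca⁺ still has 1 valence electron; Mg⁺ still has 1 valence electron; N⁺ still has 4 valence electrons.
All are still removing valence electrons, so compare the +1 ions as you would atoms: IE_2 generally rises across a period (higher Z_eff) and falls down a group (larger shell), subject to the usual subshell exceptions.
Valence configurations: Ca⁺ [Ar]4s¹, Mg⁺ [Ne]3s¹, N⁺ [He]2s²2p².
The numbers (kJ/mol): Ca 1145, Mg 1451, N 2856.
Overall IE_2 order: Ca < Mg < N.

N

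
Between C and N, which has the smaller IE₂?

C

IE_2 is the cost of taking one more electron from the +1 cation: C⁺ still has 3 valence electrons; N⁺ still has 4 valence electrons.
All are still removing valence electrons, so compare the +1 ions as you would atoms: IE_2 generally rises across a period (higher Z_eff) and falls down a group (larger shell), subject to the usual subshell exceptions.
Valence configurations: C⁺ [He]2s²2p¹, N⁺ [He]2s²2p².
Approximate IE_2 values (kJ/mol): C 2353, N 2856.
Hence IE_2: C < N.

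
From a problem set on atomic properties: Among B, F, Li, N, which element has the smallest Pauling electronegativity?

Li is in period 2, group 1; B is in period 2, group 13; N is in period 2, group 15; F is in period 2, group 17.
Electronegativity increases across a period and decreases down a group, tracking effective nuclear charge and atomic size.
All lie in period 2, so electronegativity increases left to right.
The smallest Pauling electronegativity among these belongs to Li.

Li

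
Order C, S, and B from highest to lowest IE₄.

After 3 electrons have been removed, what remains? C³⁺ still has 1 valence electron; S³⁺ still has 3 valence electrons; B³⁺ is the bare [He] core.
Core electrons are held far more tightly than valence electrons, so B tops the IE_4 order.
Valence configurations: C³⁺ [He]2s¹, S³⁺ [Ne]3s²3p¹.
Tabulated IE_4 (kJ/mol): C 6223, S 4556, B 25026.
Overall IE_4 order: S < C < B.

B, C, S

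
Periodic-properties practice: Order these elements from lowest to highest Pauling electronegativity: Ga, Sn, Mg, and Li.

Atoms toward the upper right of the periodic table pull bonding electrons most strongly.
These sit on a diagonal, where the across-period and down-group effects partly cancel.
Mg > Li: the two effects oppose for this pair; the across-period effect wins (1.31 vs 0.98).
Ga > Mg: period and group pull opposite ways; the across-period shift dominates (1.81 vs 1.31).
Sn > Ga: the two effects oppose for this pair; the across-period effect wins (1.96 vs 1.81).
Tabulated electronegativity (Pauling): Li 0.98, Mg 1.31, Ga 1.81, Sn 1.96.
So from lowest to highest: Li < Mg < Ga < Sn.

Li, Mg, Ga, Sn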